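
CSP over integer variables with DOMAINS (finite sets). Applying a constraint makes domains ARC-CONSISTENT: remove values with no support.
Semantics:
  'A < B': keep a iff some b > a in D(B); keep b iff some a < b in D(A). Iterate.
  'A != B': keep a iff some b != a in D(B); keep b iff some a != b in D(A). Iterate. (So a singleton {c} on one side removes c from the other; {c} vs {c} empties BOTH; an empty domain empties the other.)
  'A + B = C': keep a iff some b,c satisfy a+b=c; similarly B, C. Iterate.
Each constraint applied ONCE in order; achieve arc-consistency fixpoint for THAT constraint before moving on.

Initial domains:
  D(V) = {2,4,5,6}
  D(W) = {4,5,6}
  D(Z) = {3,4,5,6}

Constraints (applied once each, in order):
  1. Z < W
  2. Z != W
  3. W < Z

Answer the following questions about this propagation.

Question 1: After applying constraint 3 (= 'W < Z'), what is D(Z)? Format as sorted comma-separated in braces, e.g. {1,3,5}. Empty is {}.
Constraint 1 (Z < W) on D(Z)={3,4,5,6} D(W)={4,5,6}: Z {3,4,5,6}->{3,4,5}
Constraint 2 (Z != W) on D(Z)={3,4,5} D(W)={4,5,6}: no change
Constraint 3 (W < Z) on D(W)={4,5,6} D(Z)={3,4,5}: W {4,5,6}->{4}; Z {3,4,5}->{5}
So after constraint 3: D(Z) = {5}

Answer: {5}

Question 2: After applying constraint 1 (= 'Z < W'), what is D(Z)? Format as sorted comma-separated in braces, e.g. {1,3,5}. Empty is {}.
Answer: {3,4,5}

Derivation:
Constraint 1 (Z < W) on D(Z)={3,4,5,6} D(W)={4,5,6}: Z {3,4,5,6}->{3,4,5}
So after constraint 1: D(Z) = {3,4,5}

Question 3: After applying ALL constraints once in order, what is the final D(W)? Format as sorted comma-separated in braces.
Constraint 1 (Z < W) on D(Z)={3,4,5,6} D(W)={4,5,6}: Z {3,4,5,6}->{3,4,5}
Constraint 2 (Z != W) on D(Z)={3,4,5} D(W)={4,5,6}: no change
Constraint 3 (W < Z) on D(W)={4,5,6} D(Z)={3,4,5}: W {4,5,6}->{4}; Z {3,4,5}->{5}
So after all 3 constraints: D(W) = {4}

Answer: {4}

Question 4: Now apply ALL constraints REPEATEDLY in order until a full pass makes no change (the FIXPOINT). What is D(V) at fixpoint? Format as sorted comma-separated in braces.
Answer: {2,4,5,6}

Derivation:
pass 0 (initial): D(V)={2,4,5,6}
pass 1: W {4,5,6}->{4}; Z {3,4,5,6}->{5}
pass 2: W {4}->{}; Z {5}->{}
pass 3: no change
Fixpoint after 3 passes: D(V) = {2,4,5,6}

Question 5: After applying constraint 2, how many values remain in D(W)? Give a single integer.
Constraint 1 (Z < W) on D(Z)={3,4,5,6} D(W)={4,5,6}: Z {3,4,5,6}->{3,4,5}
Constraint 2 (Z != W) on D(Z)={3,4,5} D(W)={4,5,6}: no change
So after constraint 2: D(W)={4,5,6}, size = 3

Answer: 3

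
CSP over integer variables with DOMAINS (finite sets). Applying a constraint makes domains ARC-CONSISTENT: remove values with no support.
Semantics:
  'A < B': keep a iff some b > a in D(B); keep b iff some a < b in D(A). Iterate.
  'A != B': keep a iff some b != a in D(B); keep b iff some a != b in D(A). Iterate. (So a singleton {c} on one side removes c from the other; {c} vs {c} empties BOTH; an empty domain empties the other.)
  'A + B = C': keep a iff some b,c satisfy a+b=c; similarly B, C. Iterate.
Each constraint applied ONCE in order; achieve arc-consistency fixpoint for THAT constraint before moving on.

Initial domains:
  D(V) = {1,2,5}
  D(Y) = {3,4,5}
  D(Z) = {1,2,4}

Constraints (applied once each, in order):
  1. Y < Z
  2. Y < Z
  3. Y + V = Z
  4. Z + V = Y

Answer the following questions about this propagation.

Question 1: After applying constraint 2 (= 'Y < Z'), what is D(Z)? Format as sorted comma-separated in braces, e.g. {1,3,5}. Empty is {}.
Constraint 1 (Y < Z) on D(Y)={3,4,5} D(Z)={1,2,4}: Y {3,4,5}->{3}; Z {1,2,4}->{4}
Constraint 2 (Y < Z) on D(Y)={3} D(Z)={4}: no change
So after constraint 2: D(Z) = {4}

Answer: {4}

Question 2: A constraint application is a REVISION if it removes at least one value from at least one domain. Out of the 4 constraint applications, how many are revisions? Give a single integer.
Answer: 3

Derivation:
Constraint 1 (Y < Z) on D(Y)={3,4,5} D(Z)={1,2,4}: Y {3,4,5}->{3}; Z {1,2,4}->{4} => REVISION
Constraint 2 (Y < Z) on D(Y)={3} D(Z)={4}: no change => not a revision
Constraint 3 (Y + V = Z) on D(Y)={3} D(V)={1,2,5} D(Z)={4}: V {1,2,5}->{1} => REVISION
Constraint 4 (Z + V = Y) on D(Z)={4} D(V)={1} D(Y)={3}: Z {4}->{}; V {1}->{}; Y {3}->{} => REVISION
Total revisions = 3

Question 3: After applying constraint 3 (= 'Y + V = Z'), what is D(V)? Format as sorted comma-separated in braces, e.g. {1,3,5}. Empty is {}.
Answer: {1}

Derivation:
Constraint 1 (Y < Z) on D(Y)={3,4,5} D(Z)={1,2,4}: Y {3,4,5}->{3}; Z {1,2,4}->{4}
Constraint 2 (Y < Z) on D(Y)={3} D(Z)={4}: no change
Constraint 3 (Y + V = Z) on D(Y)={3} D(V)={1,2,5} D(Z)={4}: V {1,2,5}->{1}
So after constraint 3: D(V) = {1}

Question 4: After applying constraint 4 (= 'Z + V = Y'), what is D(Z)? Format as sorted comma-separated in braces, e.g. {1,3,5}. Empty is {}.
Answer: {}

Derivation:
Constraint 1 (Y < Z) on D(Y)={3,4,5} D(Z)={1,2,4}: Y {3,4,5}->{3}; Z {1,2,4}->{4}
Constraint 2 (Y < Z) on D(Y)={3} D(Z)={4}: no change
Constraint 3 (Y + V = Z) on D(Y)={3} D(V)={1,2,5} D(Z)={4}: V {1,2,5}->{1}
Constraint 4 (Z + V = Y) on D(Z)={4} D(V)={1} D(Y)={3}: Z {4}->{}; V {1}->{}; Y {3}->{}
So after constraint 4: D(Z) = {}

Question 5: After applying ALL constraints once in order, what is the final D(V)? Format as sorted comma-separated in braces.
Answer: {}

Derivation:
Constraint 1 (Y < Z) on D(Y)={3,4,5} D(Z)={1,2,4}: Y {3,4,5}->{3}; Z {1,2,4}->{4}
Constraint 2 (Y < Z) on D(Y)={3} D(Z)={4}: no change
Constraint 3 (Y + V = Z) on D(Y)={3} D(V)={1,2,5} D(Z)={4}: V {1,2,5}->{1}
Constraint 4 (Z + V = Y) on D(Z)={4} D(V)={1} D(Y)={3}: Z {4}->{}; V {1}->{}; Y {3}->{}
So after all 4 constraints: D(V) = {}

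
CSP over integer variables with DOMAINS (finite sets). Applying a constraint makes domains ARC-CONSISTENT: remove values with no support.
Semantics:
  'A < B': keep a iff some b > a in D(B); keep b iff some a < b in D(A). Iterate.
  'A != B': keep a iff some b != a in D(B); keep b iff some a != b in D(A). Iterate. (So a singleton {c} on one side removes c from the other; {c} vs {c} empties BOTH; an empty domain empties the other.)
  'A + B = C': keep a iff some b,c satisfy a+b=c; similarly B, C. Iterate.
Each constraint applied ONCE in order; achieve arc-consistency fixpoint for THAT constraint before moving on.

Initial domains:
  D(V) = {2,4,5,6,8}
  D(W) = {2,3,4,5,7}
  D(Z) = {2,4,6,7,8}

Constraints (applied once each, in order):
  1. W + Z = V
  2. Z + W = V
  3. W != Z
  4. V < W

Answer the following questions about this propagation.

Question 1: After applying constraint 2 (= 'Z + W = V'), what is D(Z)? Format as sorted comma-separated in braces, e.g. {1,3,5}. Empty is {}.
Answer: {2,4,6}

Derivation:
Constraint 1 (W + Z = V) on D(W)={2,3,4,5,7} D(Z)={2,4,6,7,8} D(V)={2,4,5,6,8}: W {2,3,4,5,7}->{2,3,4}; Z {2,4,6,7,8}->{2,4,6}; V {2,4,5,6,8}->{4,5,6,8}
Constraint 2 (Z + W = V) on D(Z)={2,4,6} D(W)={2,3,4} D(V)={4,5,6,8}: no change
So after constraint 2: D(Z) = {2,4,6}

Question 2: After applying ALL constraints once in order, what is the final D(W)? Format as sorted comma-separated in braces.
Constraint 1 (W + Z = V) on D(W)={2,3,4,5,7} D(Z)={2,4,6,7,8} D(V)={2,4,5,6,8}: W {2,3,4,5,7}->{2,3,4}; Z {2,4,6,7,8}->{2,4,6}; V {2,4,5,6,8}->{4,5,6,8}
Constraint 2 (Z + W = V) on D(Z)={2,4,6} D(W)={2,3,4} D(V)={4,5,6,8}: no change
Constraint 3 (W != Z) on D(W)={2,3,4} D(Z)={2,4,6}: no change
Constraint 4 (V < W) on D(V)={4,5,6,8} D(W)={2,3,4}: V {4,5,6,8}->{}; W {2,3,4}->{}
So after all 4 constraints: D(W) = {}

Answer: {}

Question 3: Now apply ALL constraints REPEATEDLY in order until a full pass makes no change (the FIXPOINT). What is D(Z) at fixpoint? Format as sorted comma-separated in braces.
Answer: {}

Derivation:
pass 0 (initial): D(Z)={2,4,6,7,8}
pass 1: V {2,4,5,6,8}->{}; W {2,3,4,5,7}->{}; Z {2,4,6,7,8}->{2,4,6}
pass 2: Z {2,4,6}->{}
pass 3: no change
Fixpoint after 3 passes: D(Z) = {}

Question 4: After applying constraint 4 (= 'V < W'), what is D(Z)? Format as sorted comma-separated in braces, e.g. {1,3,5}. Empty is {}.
Answer: {2,4,6}

Derivation:
Constraint 1 (W + Z = V) on D(W)={2,3,4,5,7} D(Z)={2,4,6,7,8} D(V)={2,4,5,6,8}: W {2,3,4,5,7}->{2,3,4}; Z {2,4,6,7,8}->{2,4,6}; V {2,4,5,6,8}->{4,5,6,8}
Constraint 2 (Z + W = V) on D(Z)={2,4,6} D(W)={2,3,4} D(V)={4,5,6,8}: no change
Constraint 3 (W != Z) on D(W)={2,3,4} D(Z)={2,4,6}: no change
Constraint 4 (V < W) on D(V)={4,5,6,8} D(W)={2,3,4}: V {4,5,6,8}->{}; W {2,3,4}->{}
So after constraint 4: D(Z) = {2,4,6}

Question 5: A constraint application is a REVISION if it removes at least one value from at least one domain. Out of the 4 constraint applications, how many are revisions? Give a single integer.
Answer: 2

Derivation:
Constraint 1 (W + Z = V) on D(W)={2,3,4,5,7} D(Z)={2,4,6,7,8} D(V)={2,4,5,6,8}: W {2,3,4,5,7}->{2,3,4}; Z {2,4,6,7,8}->{2,4,6}; V {2,4,5,6,8}->{4,5,6,8} => REVISION
Constraint 2 (Z + W = V) on D(Z)={2,4,6} D(W)={2,3,4} D(V)={4,5,6,8}: no change => not a revision
Constraint 3 (W != Z) on D(W)={2,3,4} D(Z)={2,4,6}: no change => not a revision
Constraint 4 (V < W) on D(V)={4,5,6,8} D(W)={2,3,4}: V {4,5,6,8}->{}; W {2,3,4}->{} => REVISION
Total revisions = 2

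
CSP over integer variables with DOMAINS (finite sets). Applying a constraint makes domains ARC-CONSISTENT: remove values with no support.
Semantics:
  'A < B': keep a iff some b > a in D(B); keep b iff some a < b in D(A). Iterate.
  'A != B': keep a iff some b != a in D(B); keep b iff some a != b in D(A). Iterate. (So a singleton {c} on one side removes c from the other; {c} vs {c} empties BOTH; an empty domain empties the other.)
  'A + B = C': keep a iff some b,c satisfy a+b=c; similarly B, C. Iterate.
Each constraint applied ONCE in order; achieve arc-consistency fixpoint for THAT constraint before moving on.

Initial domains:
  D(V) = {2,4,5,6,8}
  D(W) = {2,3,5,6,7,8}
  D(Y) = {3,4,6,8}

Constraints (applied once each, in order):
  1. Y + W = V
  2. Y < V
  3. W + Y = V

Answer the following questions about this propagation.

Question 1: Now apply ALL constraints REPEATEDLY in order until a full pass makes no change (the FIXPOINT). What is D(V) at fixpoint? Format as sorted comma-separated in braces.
pass 0 (initial): D(V)={2,4,5,6,8}
pass 1: V {2,4,5,6,8}->{5,6,8}; W {2,3,5,6,7,8}->{2,3,5}; Y {3,4,6,8}->{3,4,6}
pass 2: no change
Fixpoint after 2 passes: D(V) = {5,6,8}

Answer: {5,6,8}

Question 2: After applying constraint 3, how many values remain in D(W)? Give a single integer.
Answer: 3

Derivation:
Constraint 1 (Y + W = V) on D(Y)={3,4,6,8} D(W)={2,3,5,6,7,8} D(V)={2,4,5,6,8}: Y {3,4,6,8}->{3,4,6}; W {2,3,5,6,7,8}->{2,3,5}; V {2,4,5,6,8}->{5,6,8}
Constraint 2 (Y < V) on D(Y)={3,4,6} D(V)={5,6,8}: no change
Constraint 3 (W + Y = V) on D(W)={2,3,5} D(Y)={3,4,6} D(V)={5,6,8}: no change
So after constraint 3: D(W)={2,3,5}, size = 3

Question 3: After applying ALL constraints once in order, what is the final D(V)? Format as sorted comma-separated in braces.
Answer: {5,6,8}

Derivation:
Constraint 1 (Y + W = V) on D(Y)={3,4,6,8} D(W)={2,3,5,6,7,8} D(V)={2,4,5,6,8}: Y {3,4,6,8}->{3,4,6}; W {2,3,5,6,7,8}->{2,3,5}; V {2,4,5,6,8}->{5,6,8}
Constraint 2 (Y < V) on D(Y)={3,4,6} D(V)={5,6,8}: no change
Constraint 3 (W + Y = V) on D(W)={2,3,5} D(Y)={3,4,6} D(V)={5,6,8}: no change
So after all 3 constraints: D(V) = {5,6,8}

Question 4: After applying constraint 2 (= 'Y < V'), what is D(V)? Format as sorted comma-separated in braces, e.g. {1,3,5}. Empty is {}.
Constraint 1 (Y + W = V) on D(Y)={3,4,6,8} D(W)={2,3,5,6,7,8} D(V)={2,4,5,6,8}: Y {3,4,6,8}->{3,4,6}; W {2,3,5,6,7,8}->{2,3,5}; V {2,4,5,6,8}->{5,6,8}
Constraint 2 (Y < V) on D(Y)={3,4,6} D(V)={5,6,8}: no change
So after constraint 2: D(V) = {5,6,8}

Answer: {5,6,8}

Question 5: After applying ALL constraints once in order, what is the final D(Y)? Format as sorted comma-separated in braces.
Answer: {3,4,6}

Derivation:
Constraint 1 (Y + W = V) on D(Y)={3,4,6,8} D(W)={2,3,5,6,7,8} D(V)={2,4,5,6,8}: Y {3,4,6,8}->{3,4,6}; W {2,3,5,6,7,8}->{2,3,5}; V {2,4,5,6,8}->{5,6,8}
Constraint 2 (Y < V) on D(Y)={3,4,6} D(V)={5,6,8}: no change
Constraint 3 (W + Y = V) on D(W)={2,3,5} D(Y)={3,4,6} D(V)={5,6,8}: no change
So after all 3 constraints: D(Y) = {3,4,6}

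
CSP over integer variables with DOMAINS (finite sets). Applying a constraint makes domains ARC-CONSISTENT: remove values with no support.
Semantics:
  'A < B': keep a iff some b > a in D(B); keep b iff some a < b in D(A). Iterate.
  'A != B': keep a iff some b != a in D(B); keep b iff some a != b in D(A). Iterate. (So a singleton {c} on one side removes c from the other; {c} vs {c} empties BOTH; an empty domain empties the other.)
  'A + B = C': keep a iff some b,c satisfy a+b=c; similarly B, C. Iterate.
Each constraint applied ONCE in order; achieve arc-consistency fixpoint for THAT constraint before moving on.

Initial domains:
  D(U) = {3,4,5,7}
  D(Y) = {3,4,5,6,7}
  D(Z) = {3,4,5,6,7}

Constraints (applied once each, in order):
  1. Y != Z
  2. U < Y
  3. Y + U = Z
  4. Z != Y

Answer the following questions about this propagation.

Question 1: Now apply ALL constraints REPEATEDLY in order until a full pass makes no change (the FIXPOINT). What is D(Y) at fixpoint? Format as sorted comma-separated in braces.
pass 0 (initial): D(Y)={3,4,5,6,7}
pass 1: U {3,4,5,7}->{3}; Y {3,4,5,6,7}->{4}; Z {3,4,5,6,7}->{7}
pass 2: no change
Fixpoint after 2 passes: D(Y) = {4}

Answer: {4}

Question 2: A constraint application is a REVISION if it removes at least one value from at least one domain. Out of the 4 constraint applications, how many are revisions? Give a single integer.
Answer: 2

Derivation:
Constraint 1 (Y != Z) on D(Y)={3,4,5,6,7} D(Z)={3,4,5,6,7}: no change => not a revision
Constraint 2 (U < Y) on D(U)={3,4,5,7} D(Y)={3,4,5,6,7}: U {3,4,5,7}->{3,4,5}; Y {3,4,5,6,7}->{4,5,6,7} => REVISION
Constraint 3 (Y + U = Z) on D(Y)={4,5,6,7} D(U)={3,4,5} D(Z)={3,4,5,6,7}: Y {4,5,6,7}->{4}; U {3,4,5}->{3}; Z {3,4,5,6,7}->{7} => REVISION
Constraint 4 (Z != Y) on D(Z)={7} D(Y)={4}: no change => not a revision
Total revisions = 2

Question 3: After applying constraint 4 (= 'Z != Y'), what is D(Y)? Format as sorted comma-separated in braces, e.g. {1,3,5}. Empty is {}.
Constraint 1 (Y != Z) on D(Y)={3,4,5,6,7} D(Z)={3,4,5,6,7}: no change
Constraint 2 (U < Y) on D(U)={3,4,5,7} D(Y)={3,4,5,6,7}: U {3,4,5,7}->{3,4,5}; Y {3,4,5,6,7}->{4,5,6,7}
Constraint 3 (Y + U = Z) on D(Y)={4,5,6,7} D(U)={3,4,5} D(Z)={3,4,5,6,7}: Y {4,5,6,7}->{4}; U {3,4,5}->{3}; Z {3,4,5,6,7}->{7}
Constraint 4 (Z != Y) on D(Z)={7} D(Y)={4}: no change
So after constraint 4: D(Y) = {4}

Answer: {4}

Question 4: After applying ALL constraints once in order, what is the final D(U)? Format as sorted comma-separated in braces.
Constraint 1 (Y != Z) on D(Y)={3,4,5,6,7} D(Z)={3,4,5,6,7}: no change
Constraint 2 (U < Y) on D(U)={3,4,5,7} D(Y)={3,4,5,6,7}: U {3,4,5,7}->{3,4,5}; Y {3,4,5,6,7}->{4,5,6,7}
Constraint 3 (Y + U = Z) on D(Y)={4,5,6,7} D(U)={3,4,5} D(Z)={3,4,5,6,7}: Y {4,5,6,7}->{4}; U {3,4,5}->{3}; Z {3,4,5,6,7}->{7}
Constraint 4 (Z != Y) on D(Z)={7} D(Y)={4}: no change
So after all 4 constraints: D(U) = {3}

Answer: {3}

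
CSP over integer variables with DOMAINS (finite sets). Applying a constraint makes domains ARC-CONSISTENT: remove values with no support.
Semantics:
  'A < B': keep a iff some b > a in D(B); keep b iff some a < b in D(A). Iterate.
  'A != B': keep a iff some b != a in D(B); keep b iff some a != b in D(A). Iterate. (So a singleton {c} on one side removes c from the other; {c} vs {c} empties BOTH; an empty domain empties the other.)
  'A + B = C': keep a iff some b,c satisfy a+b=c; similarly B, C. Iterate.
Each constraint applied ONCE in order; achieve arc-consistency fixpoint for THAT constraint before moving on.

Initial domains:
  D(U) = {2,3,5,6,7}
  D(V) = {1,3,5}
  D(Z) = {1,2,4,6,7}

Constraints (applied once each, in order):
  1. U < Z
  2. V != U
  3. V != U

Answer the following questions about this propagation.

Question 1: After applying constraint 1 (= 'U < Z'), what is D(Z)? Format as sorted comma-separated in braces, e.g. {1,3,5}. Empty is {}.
Constraint 1 (U < Z) on D(U)={2,3,5,6,7} D(Z)={1,2,4,6,7}: U {2,3,5,6,7}->{2,3,5,6}; Z {1,2,4,6,7}->{4,6,7}
So after constraint 1: D(Z) = {4,6,7}

Answer: {4,6,7}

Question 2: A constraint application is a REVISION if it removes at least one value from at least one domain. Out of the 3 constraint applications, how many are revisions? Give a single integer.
Answer: 1

Derivation:
Constraint 1 (U < Z) on D(U)={2,3,5,6,7} D(Z)={1,2,4,6,7}: U {2,3,5,6,7}->{2,3,5,6}; Z {1,2,4,6,7}->{4,6,7} => REVISION
Constraint 2 (V != U) on D(V)={1,3,5} D(U)={2,3,5,6}: no change => not a revision
Constraint 3 (V != U) on D(V)={1,3,5} D(U)={2,3,5,6}: no change => not a revision
Total revisions = 1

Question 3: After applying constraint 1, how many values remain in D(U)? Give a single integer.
Answer: 4

Derivation:
Constraint 1 (U < Z) on D(U)={2,3,5,6,7} D(Z)={1,2,4,6,7}: U {2,3,5,6,7}->{2,3,5,6}; Z {1,2,4,6,7}->{4,6,7}
So after constraint 1: D(U)={2,3,5,6}, size = 4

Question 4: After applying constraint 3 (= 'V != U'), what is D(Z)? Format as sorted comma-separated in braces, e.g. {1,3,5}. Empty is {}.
Answer: {4,6,7}

Derivation:
Constraint 1 (U < Z) on D(U)={2,3,5,6,7} D(Z)={1,2,4,6,7}: U {2,3,5,6,7}->{2,3,5,6}; Z {1,2,4,6,7}->{4,6,7}
Constraint 2 (V != U) on D(V)={1,3,5} D(U)={2,3,5,6}: no change
Constraint 3 (V != U) on D(V)={1,3,5} D(U)={2,3,5,6}: no change
So after constraint 3: D(Z) = {4,6,7}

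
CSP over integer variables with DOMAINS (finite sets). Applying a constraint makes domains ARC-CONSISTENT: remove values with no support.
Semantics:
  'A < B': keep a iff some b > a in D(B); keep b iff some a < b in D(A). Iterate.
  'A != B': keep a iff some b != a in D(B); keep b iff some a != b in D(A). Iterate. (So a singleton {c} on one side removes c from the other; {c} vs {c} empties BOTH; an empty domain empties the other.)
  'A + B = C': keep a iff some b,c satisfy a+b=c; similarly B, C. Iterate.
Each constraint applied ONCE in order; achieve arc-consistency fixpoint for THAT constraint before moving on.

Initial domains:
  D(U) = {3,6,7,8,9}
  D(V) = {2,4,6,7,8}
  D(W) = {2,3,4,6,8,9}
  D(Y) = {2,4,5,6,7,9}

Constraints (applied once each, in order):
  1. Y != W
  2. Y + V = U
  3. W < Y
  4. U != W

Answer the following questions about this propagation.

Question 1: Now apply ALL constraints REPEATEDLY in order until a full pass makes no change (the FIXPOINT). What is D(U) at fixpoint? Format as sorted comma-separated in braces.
pass 0 (initial): D(U)={3,6,7,8,9}
pass 1: U {3,6,7,8,9}->{6,7,8,9}; V {2,4,6,7,8}->{2,4,6,7}; W {2,3,4,6,8,9}->{2,3,4,6}; Y {2,4,5,6,7,9}->{4,5,6,7}
pass 2: V {2,4,6,7}->{2,4}
pass 3: no change
Fixpoint after 3 passes: D(U) = {6,7,8,9}

Answer: {6,7,8,9}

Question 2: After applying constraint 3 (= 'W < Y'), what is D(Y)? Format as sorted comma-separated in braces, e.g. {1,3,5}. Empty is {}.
Answer: {4,5,6,7}

Derivation:
Constraint 1 (Y != W) on D(Y)={2,4,5,6,7,9} D(W)={2,3,4,6,8,9}: no change
Constraint 2 (Y + V = U) on D(Y)={2,4,5,6,7,9} D(V)={2,4,6,7,8} D(U)={3,6,7,8,9}: Y {2,4,5,6,7,9}->{2,4,5,6,7}; V {2,4,6,7,8}->{2,4,6,7}; U {3,6,7,8,9}->{6,7,8,9}
Constraint 3 (W < Y) on D(W)={2,3,4,6,8,9} D(Y)={2,4,5,6,7}: W {2,3,4,6,8,9}->{2,3,4,6}; Y {2,4,5,6,7}->{4,5,6,7}
So after constraint 3: D(Y) = {4,5,6,7}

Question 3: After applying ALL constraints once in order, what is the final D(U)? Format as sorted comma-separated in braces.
Answer: {6,7,8,9}

Derivation:
Constraint 1 (Y != W) on D(Y)={2,4,5,6,7,9} D(W)={2,3,4,6,8,9}: no change
Constraint 2 (Y + V = U) on D(Y)={2,4,5,6,7,9} D(V)={2,4,6,7,8} D(U)={3,6,7,8,9}: Y {2,4,5,6,7,9}->{2,4,5,6,7}; V {2,4,6,7,8}->{2,4,6,7}; U {3,6,7,8,9}->{6,7,8,9}
Constraint 3 (W < Y) on D(W)={2,3,4,6,8,9} D(Y)={2,4,5,6,7}: W {2,3,4,6,8,9}->{2,3,4,6}; Y {2,4,5,6,7}->{4,5,6,7}
Constraint 4 (U != W) on D(U)={6,7,8,9} D(W)={2,3,4,6}: no change
So after all 4 constraints: D(U) = {6,7,8,9}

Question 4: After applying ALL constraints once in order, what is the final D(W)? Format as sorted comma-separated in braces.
Constraint 1 (Y != W) on D(Y)={2,4,5,6,7,9} D(W)={2,3,4,6,8,9}: no change
Constraint 2 (Y + V = U) on D(Y)={2,4,5,6,7,9} D(V)={2,4,6,7,8} D(U)={3,6,7,8,9}: Y {2,4,5,6,7,9}->{2,4,5,6,7}; V {2,4,6,7,8}->{2,4,6,7}; U {3,6,7,8,9}->{6,7,8,9}
Constraint 3 (W < Y) on D(W)={2,3,4,6,8,9} D(Y)={2,4,5,6,7}: W {2,3,4,6,8,9}->{2,3,4,6}; Y {2,4,5,6,7}->{4,5,6,7}
Constraint 4 (U != W) on D(U)={6,7,8,9} D(W)={2,3,4,6}: no change
So after all 4 constraints: D(W) = {2,3,4,6}

Answer: {2,3,4,6}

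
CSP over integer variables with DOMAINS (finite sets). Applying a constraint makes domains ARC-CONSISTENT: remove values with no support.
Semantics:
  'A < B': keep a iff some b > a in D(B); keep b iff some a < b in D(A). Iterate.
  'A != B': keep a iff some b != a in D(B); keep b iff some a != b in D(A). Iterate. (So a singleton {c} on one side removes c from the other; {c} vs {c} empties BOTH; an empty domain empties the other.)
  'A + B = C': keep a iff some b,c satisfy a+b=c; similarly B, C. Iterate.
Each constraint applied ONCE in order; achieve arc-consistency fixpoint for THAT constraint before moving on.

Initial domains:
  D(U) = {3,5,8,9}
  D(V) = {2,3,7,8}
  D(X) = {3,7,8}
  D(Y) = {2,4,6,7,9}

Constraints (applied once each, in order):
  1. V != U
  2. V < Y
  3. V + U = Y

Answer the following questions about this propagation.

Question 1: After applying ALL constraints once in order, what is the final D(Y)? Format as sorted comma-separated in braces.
Answer: {6,7}

Derivation:
Constraint 1 (V != U) on D(V)={2,3,7,8} D(U)={3,5,8,9}: no change
Constraint 2 (V < Y) on D(V)={2,3,7,8} D(Y)={2,4,6,7,9}: Y {2,4,6,7,9}->{4,6,7,9}
Constraint 3 (V + U = Y) on D(V)={2,3,7,8} D(U)={3,5,8,9} D(Y)={4,6,7,9}: V {2,3,7,8}->{2,3}; U {3,5,8,9}->{3,5}; Y {4,6,7,9}->{6,7}
So after all 3 constraints: D(Y) = {6,7}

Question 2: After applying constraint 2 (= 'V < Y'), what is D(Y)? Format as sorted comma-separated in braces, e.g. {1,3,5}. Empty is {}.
Answer: {4,6,7,9}

Derivation:
Constraint 1 (V != U) on D(V)={2,3,7,8} D(U)={3,5,8,9}: no change
Constraint 2 (V < Y) on D(V)={2,3,7,8} D(Y)={2,4,6,7,9}: Y {2,4,6,7,9}->{4,6,7,9}
So after constraint 2: D(Y) = {4,6,7,9}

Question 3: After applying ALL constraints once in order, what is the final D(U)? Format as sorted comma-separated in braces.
Answer: {3,5}

Derivation:
Constraint 1 (V != U) on D(V)={2,3,7,8} D(U)={3,5,8,9}: no change
Constraint 2 (V < Y) on D(V)={2,3,7,8} D(Y)={2,4,6,7,9}: Y {2,4,6,7,9}->{4,6,7,9}
Constraint 3 (V + U = Y) on D(V)={2,3,7,8} D(U)={3,5,8,9} D(Y)={4,6,7,9}: V {2,3,7,8}->{2,3}; U {3,5,8,9}->{3,5}; Y {4,6,7,9}->{6,7}
So after all 3 constraints: D(U) = {3,5}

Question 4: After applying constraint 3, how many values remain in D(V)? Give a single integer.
Answer: 2

Derivation:
Constraint 1 (V != U) on D(V)={2,3,7,8} D(U)={3,5,8,9}: no change
Constraint 2 (V < Y) on D(V)={2,3,7,8} D(Y)={2,4,6,7,9}: Y {2,4,6,7,9}->{4,6,7,9}
Constraint 3 (V + U = Y) on D(V)={2,3,7,8} D(U)={3,5,8,9} D(Y)={4,6,7,9}: V {2,3,7,8}->{2,3}; U {3,5,8,9}->{3,5}; Y {4,6,7,9}->{6,7}
So after constraint 3: D(V)={2,3}, size = 2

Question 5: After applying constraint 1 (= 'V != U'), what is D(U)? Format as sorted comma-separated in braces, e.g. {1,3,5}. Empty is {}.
Constraint 1 (V != U) on D(V)={2,3,7,8} D(U)={3,5,8,9}: no change
So after constraint 1: D(U) = {3,5,8,9}

Answer: {3,5,8,9}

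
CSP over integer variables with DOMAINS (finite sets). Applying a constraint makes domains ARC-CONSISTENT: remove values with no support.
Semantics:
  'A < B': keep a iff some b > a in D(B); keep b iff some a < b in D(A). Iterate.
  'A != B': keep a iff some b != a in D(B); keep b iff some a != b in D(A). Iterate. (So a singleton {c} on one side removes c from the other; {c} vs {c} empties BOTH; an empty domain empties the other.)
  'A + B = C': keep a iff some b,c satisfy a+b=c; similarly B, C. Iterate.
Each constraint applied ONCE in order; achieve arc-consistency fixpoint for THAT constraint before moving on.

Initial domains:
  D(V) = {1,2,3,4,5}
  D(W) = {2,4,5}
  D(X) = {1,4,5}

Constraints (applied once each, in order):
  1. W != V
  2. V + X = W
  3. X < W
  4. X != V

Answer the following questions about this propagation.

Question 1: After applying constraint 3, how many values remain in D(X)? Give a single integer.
Answer: 2

Derivation:
Constraint 1 (W != V) on D(W)={2,4,5} D(V)={1,2,3,4,5}: no change
Constraint 2 (V + X = W) on D(V)={1,2,3,4,5} D(X)={1,4,5} D(W)={2,4,5}: V {1,2,3,4,5}->{1,3,4}; X {1,4,5}->{1,4}
Constraint 3 (X < W) on D(X)={1,4} D(W)={2,4,5}: no change
So after constraint 3: D(X)={1,4}, size = 2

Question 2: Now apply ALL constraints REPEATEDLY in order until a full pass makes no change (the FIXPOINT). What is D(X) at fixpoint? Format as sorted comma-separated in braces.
pass 0 (initial): D(X)={1,4,5}
pass 1: V {1,2,3,4,5}->{1,3,4}; X {1,4,5}->{1,4}
pass 2: no change
Fixpoint after 2 passes: D(X) = {1,4}

Answer: {1,4}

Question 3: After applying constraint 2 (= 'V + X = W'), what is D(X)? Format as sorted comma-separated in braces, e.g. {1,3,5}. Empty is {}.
Answer: {1,4}

Derivation:
Constraint 1 (W != V) on D(W)={2,4,5} D(V)={1,2,3,4,5}: no change
Constraint 2 (V + X = W) on D(V)={1,2,3,4,5} D(X)={1,4,5} D(W)={2,4,5}: V {1,2,3,4,5}->{1,3,4}; X {1,4,5}->{1,4}
So after constraint 2: D(X) = {1,4}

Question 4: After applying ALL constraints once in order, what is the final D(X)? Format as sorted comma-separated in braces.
Answer: {1,4}

Derivation:
Constraint 1 (W != V) on D(W)={2,4,5} D(V)={1,2,3,4,5}: no change
Constraint 2 (V + X = W) on D(V)={1,2,3,4,5} D(X)={1,4,5} D(W)={2,4,5}: V {1,2,3,4,5}->{1,3,4}; X {1,4,5}->{1,4}
Constraint 3 (X < W) on D(X)={1,4} D(W)={2,4,5}: no change
Constraint 4 (X != V) on D(X)={1,4} D(V)={1,3,4}: no change
So after all 4 constraints: D(X) = {1,4}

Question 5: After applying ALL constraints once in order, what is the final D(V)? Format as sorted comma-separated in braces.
Constraint 1 (W != V) on D(W)={2,4,5} D(V)={1,2,3,4,5}: no change
Constraint 2 (V + X = W) on D(V)={1,2,3,4,5} D(X)={1,4,5} D(W)={2,4,5}: V {1,2,3,4,5}->{1,3,4}; X {1,4,5}->{1,4}
Constraint 3 (X < W) on D(X)={1,4} D(W)={2,4,5}: no change
Constraint 4 (X != V) on D(X)={1,4} D(V)={1,3,4}: no change
So after all 4 constraints: D(V) = {1,3,4}

Answer: {1,3,4}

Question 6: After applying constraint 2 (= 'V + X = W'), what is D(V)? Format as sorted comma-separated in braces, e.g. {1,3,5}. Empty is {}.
Answer: {1,3,4}

Derivation:
Constraint 1 (W != V) on D(W)={2,4,5} D(V)={1,2,3,4,5}: no change
Constraint 2 (V + X = W) on D(V)={1,2,3,4,5} D(X)={1,4,5} D(W)={2,4,5}: V {1,2,3,4,5}->{1,3,4}; X {1,4,5}->{1,4}
So after constraint 2: D(V) = {1,3,4}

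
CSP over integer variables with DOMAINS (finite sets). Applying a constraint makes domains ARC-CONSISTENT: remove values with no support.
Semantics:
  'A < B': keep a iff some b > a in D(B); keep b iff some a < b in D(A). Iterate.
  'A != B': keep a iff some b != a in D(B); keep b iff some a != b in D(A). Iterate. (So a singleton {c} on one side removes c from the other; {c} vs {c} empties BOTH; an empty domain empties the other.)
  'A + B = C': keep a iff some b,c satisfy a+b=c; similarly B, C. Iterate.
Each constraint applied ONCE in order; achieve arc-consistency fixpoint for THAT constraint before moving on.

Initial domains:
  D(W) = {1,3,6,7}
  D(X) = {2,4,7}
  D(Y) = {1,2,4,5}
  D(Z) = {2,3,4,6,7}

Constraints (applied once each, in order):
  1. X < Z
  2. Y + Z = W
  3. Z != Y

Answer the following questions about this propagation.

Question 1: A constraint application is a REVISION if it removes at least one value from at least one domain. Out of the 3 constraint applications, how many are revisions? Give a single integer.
Answer: 2

Derivation:
Constraint 1 (X < Z) on D(X)={2,4,7} D(Z)={2,3,4,6,7}: X {2,4,7}->{2,4}; Z {2,3,4,6,7}->{3,4,6,7} => REVISION
Constraint 2 (Y + Z = W) on D(Y)={1,2,4,5} D(Z)={3,4,6,7} D(W)={1,3,6,7}: Y {1,2,4,5}->{1,2,4}; Z {3,4,6,7}->{3,4,6}; W {1,3,6,7}->{6,7} => REVISION
Constraint 3 (Z != Y) on D(Z)={3,4,6} D(Y)={1,2,4}: no change => not a revision
Total revisions = 2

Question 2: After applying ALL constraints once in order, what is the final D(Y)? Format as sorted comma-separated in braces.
Answer: {1,2,4}

Derivation:
Constraint 1 (X < Z) on D(X)={2,4,7} D(Z)={2,3,4,6,7}: X {2,4,7}->{2,4}; Z {2,3,4,6,7}->{3,4,6,7}
Constraint 2 (Y + Z = W) on D(Y)={1,2,4,5} D(Z)={3,4,6,7} D(W)={1,3,6,7}: Y {1,2,4,5}->{1,2,4}; Z {3,4,6,7}->{3,4,6}; W {1,3,6,7}->{6,7}
Constraint 3 (Z != Y) on D(Z)={3,4,6} D(Y)={1,2,4}: no change
So after all 3 constraints: D(Y) = {1,2,4}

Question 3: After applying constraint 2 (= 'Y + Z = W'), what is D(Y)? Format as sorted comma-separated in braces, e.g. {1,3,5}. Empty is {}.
Constraint 1 (X < Z) on D(X)={2,4,7} D(Z)={2,3,4,6,7}: X {2,4,7}->{2,4}; Z {2,3,4,6,7}->{3,4,6,7}
Constraint 2 (Y + Z = W) on D(Y)={1,2,4,5} D(Z)={3,4,6,7} D(W)={1,3,6,7}: Y {1,2,4,5}->{1,2,4}; Z {3,4,6,7}->{3,4,6}; W {1,3,6,7}->{6,7}
So after constraint 2: D(Y) = {1,2,4}

Answer: {1,2,4}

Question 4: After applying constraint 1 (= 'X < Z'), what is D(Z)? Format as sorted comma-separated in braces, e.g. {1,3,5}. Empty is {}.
Answer: {3,4,6,7}

Derivation:
Constraint 1 (X < Z) on D(X)={2,4,7} D(Z)={2,3,4,6,7}: X {2,4,7}->{2,4}; Z {2,3,4,6,7}->{3,4,6,7}
So after constraint 1: D(Z) = {3,4,6,7}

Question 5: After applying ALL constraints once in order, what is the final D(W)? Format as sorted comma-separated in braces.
Constraint 1 (X < Z) on D(X)={2,4,7} D(Z)={2,3,4,6,7}: X {2,4,7}->{2,4}; Z {2,3,4,6,7}->{3,4,6,7}
Constraint 2 (Y + Z = W) on D(Y)={1,2,4,5} D(Z)={3,4,6,7} D(W)={1,3,6,7}: Y {1,2,4,5}->{1,2,4}; Z {3,4,6,7}->{3,4,6}; W {1,3,6,7}->{6,7}
Constraint 3 (Z != Y) on D(Z)={3,4,6} D(Y)={1,2,4}: no change
So after all 3 constraints: D(W) = {6,7}

Answer: {6,7}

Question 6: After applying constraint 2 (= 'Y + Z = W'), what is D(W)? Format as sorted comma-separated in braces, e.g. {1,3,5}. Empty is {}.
Answer: {6,7}

Derivation:
Constraint 1 (X < Z) on D(X)={2,4,7} D(Z)={2,3,4,6,7}: X {2,4,7}->{2,4}; Z {2,3,4,6,7}->{3,4,6,7}
Constraint 2 (Y + Z = W) on D(Y)={1,2,4,5} D(Z)={3,4,6,7} D(W)={1,3,6,7}: Y {1,2,4,5}->{1,2,4}; Z {3,4,6,7}->{3,4,6}; W {1,3,6,7}->{6,7}
So after constraint 2: D(W) = {6,7}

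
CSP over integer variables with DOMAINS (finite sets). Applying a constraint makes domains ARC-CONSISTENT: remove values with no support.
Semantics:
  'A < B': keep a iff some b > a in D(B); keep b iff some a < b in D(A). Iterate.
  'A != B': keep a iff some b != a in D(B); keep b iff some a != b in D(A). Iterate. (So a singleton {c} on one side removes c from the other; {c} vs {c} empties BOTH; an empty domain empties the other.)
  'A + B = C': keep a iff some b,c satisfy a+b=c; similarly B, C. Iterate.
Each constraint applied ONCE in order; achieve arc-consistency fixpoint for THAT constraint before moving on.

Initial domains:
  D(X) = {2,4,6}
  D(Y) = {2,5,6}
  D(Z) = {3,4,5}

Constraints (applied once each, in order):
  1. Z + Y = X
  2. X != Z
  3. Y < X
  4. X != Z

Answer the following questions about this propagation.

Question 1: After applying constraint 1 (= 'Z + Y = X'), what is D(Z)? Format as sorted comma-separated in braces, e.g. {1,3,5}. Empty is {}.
Answer: {4}

Derivation:
Constraint 1 (Z + Y = X) on D(Z)={3,4,5} D(Y)={2,5,6} D(X)={2,4,6}: Z {3,4,5}->{4}; Y {2,5,6}->{2}; X {2,4,6}->{6}
So after constraint 1: D(Z) = {4}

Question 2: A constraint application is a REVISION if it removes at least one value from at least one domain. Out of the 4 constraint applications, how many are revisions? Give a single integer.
Constraint 1 (Z + Y = X) on D(Z)={3,4,5} D(Y)={2,5,6} D(X)={2,4,6}: Z {3,4,5}->{4}; Y {2,5,6}->{2}; X {2,4,6}->{6} => REVISION
Constraint 2 (X != Z) on D(X)={6} D(Z)={4}: no change => not a revision
Constraint 3 (Y < X) on D(Y)={2} D(X)={6}: no change => not a revision
Constraint 4 (X != Z) on D(X)={6} D(Z)={4}: no change => not a revision
Total revisions = 1

Answer: 1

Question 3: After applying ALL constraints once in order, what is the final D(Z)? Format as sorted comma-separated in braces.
Answer: {4}

Derivation:
Constraint 1 (Z + Y = X) on D(Z)={3,4,5} D(Y)={2,5,6} D(X)={2,4,6}: Z {3,4,5}->{4}; Y {2,5,6}->{2}; X {2,4,6}->{6}
Constraint 2 (X != Z) on D(X)={6} D(Z)={4}: no change
Constraint 3 (Y < X) on D(Y)={2} D(X)={6}: no change
Constraint 4 (X != Z) on D(X)={6} D(Z)={4}: no change
So after all 4 constraints: D(Z) = {4}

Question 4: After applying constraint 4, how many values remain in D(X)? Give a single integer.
Answer: 1

Derivation:
Constraint 1 (Z + Y = X) on D(Z)={3,4,5} D(Y)={2,5,6} D(X)={2,4,6}: Z {3,4,5}->{4}; Y {2,5,6}->{2}; X {2,4,6}->{6}
Constraint 2 (X != Z) on D(X)={6} D(Z)={4}: no change
Constraint 3 (Y < X) on D(Y)={2} D(X)={6}: no change
Constraint 4 (X != Z) on D(X)={6} D(Z)={4}: no change
So after constraint 4: D(X)={6}, size = 1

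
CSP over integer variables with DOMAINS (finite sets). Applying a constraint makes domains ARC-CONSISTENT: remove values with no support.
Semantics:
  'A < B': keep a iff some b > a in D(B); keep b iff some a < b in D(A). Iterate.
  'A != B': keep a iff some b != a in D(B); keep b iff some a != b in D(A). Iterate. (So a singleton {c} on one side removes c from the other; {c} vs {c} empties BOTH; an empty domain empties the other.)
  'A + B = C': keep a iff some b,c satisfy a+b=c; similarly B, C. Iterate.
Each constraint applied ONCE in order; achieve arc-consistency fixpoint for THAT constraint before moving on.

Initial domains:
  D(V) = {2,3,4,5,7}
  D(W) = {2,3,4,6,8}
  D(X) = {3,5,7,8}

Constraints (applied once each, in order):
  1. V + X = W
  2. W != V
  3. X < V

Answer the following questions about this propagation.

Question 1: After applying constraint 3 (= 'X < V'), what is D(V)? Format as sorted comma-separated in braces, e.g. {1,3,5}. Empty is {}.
Answer: {5}

Derivation:
Constraint 1 (V + X = W) on D(V)={2,3,4,5,7} D(X)={3,5,7,8} D(W)={2,3,4,6,8}: V {2,3,4,5,7}->{3,5}; X {3,5,7,8}->{3,5}; W {2,3,4,6,8}->{6,8}
Constraint 2 (W != V) on D(W)={6,8} D(V)={3,5}: no change
Constraint 3 (X < V) on D(X)={3,5} D(V)={3,5}: X {3,5}->{3}; V {3,5}->{5}
So after constraint 3: D(V) = {5}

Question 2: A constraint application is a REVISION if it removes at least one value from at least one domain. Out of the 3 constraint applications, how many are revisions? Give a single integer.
Answer: 2

Derivation:
Constraint 1 (V + X = W) on D(V)={2,3,4,5,7} D(X)={3,5,7,8} D(W)={2,3,4,6,8}: V {2,3,4,5,7}->{3,5}; X {3,5,7,8}->{3,5}; W {2,3,4,6,8}->{6,8} => REVISION
Constraint 2 (W != V) on D(W)={6,8} D(V)={3,5}: no change => not a revision
Constraint 3 (X < V) on D(X)={3,5} D(V)={3,5}: X {3,5}->{3}; V {3,5}->{5} => REVISION
Total revisions = 2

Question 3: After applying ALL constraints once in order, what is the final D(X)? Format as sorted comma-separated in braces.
Answer: {3}

Derivation:
Constraint 1 (V + X = W) on D(V)={2,3,4,5,7} D(X)={3,5,7,8} D(W)={2,3,4,6,8}: V {2,3,4,5,7}->{3,5}; X {3,5,7,8}->{3,5}; W {2,3,4,6,8}->{6,8}
Constraint 2 (W != V) on D(W)={6,8} D(V)={3,5}: no change
Constraint 3 (X < V) on D(X)={3,5} D(V)={3,5}: X {3,5}->{3}; V {3,5}->{5}
So after all 3 constraints: D(X) = {3}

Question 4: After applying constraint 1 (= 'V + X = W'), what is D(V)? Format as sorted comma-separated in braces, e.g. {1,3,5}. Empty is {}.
Constraint 1 (V + X = W) on D(V)={2,3,4,5,7} D(X)={3,5,7,8} D(W)={2,3,4,6,8}: V {2,3,4,5,7}->{3,5}; X {3,5,7,8}->{3,5}; W {2,3,4,6,8}->{6,8}
So after constraint 1: D(V) = {3,5}

Answer: {3,5}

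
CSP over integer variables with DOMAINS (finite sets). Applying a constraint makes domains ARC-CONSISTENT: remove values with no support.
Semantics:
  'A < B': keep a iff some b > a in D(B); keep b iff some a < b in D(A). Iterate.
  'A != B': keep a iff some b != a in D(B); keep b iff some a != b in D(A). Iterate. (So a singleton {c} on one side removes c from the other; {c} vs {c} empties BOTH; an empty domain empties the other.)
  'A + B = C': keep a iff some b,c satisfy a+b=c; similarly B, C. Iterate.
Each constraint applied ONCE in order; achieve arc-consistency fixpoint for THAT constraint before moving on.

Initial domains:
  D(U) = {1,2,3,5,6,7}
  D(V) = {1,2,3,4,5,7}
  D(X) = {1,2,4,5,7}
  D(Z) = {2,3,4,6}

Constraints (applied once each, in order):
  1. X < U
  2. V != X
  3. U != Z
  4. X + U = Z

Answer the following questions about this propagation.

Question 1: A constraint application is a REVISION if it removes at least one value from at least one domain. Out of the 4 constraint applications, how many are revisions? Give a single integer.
Answer: 2

Derivation:
Constraint 1 (X < U) on D(X)={1,2,4,5,7} D(U)={1,2,3,5,6,7}: X {1,2,4,5,7}->{1,2,4,5}; U {1,2,3,5,6,7}->{2,3,5,6,7} => REVISION
Constraint 2 (V != X) on D(V)={1,2,3,4,5,7} D(X)={1,2,4,5}: no change => not a revision
Constraint 3 (U != Z) on D(U)={2,3,5,6,7} D(Z)={2,3,4,6}: no change => not a revision
Constraint 4 (X + U = Z) on D(X)={1,2,4,5} D(U)={2,3,5,6,7} D(Z)={2,3,4,6}: X {1,2,4,5}->{1,2,4}; U {2,3,5,6,7}->{2,3,5}; Z {2,3,4,6}->{3,4,6} => REVISION
Total revisions = 2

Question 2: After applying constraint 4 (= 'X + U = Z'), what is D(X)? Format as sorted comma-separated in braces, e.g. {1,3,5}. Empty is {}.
Constraint 1 (X < U) on D(X)={1,2,4,5,7} D(U)={1,2,3,5,6,7}: X {1,2,4,5,7}->{1,2,4,5}; U {1,2,3,5,6,7}->{2,3,5,6,7}
Constraint 2 (V != X) on D(V)={1,2,3,4,5,7} D(X)={1,2,4,5}: no change
Constraint 3 (U != Z) on D(U)={2,3,5,6,7} D(Z)={2,3,4,6}: no change
Constraint 4 (X + U = Z) on D(X)={1,2,4,5} D(U)={2,3,5,6,7} D(Z)={2,3,4,6}: X {1,2,4,5}->{1,2,4}; U {2,3,5,6,7}->{2,3,5}; Z {2,3,4,6}->{3,4,6}
So after constraint 4: D(X) = {1,2,4}

Answer: {1,2,4}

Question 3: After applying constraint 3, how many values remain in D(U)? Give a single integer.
Constraint 1 (X < U) on D(X)={1,2,4,5,7} D(U)={1,2,3,5,6,7}: X {1,2,4,5,7}->{1,2,4,5}; U {1,2,3,5,6,7}->{2,3,5,6,7}
Constraint 2 (V != X) on D(V)={1,2,3,4,5,7} D(X)={1,2,4,5}: no change
Constraint 3 (U != Z) on D(U)={2,3,5,6,7} D(Z)={2,3,4,6}: no change
So after constraint 3: D(U)={2,3,5,6,7}, size = 5

Answer: 5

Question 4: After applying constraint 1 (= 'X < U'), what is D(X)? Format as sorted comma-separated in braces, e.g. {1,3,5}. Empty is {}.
Answer: {1,2,4,5}

Derivation:
Constraint 1 (X < U) on D(X)={1,2,4,5,7} D(U)={1,2,3,5,6,7}: X {1,2,4,5,7}->{1,2,4,5}; U {1,2,3,5,6,7}->{2,3,5,6,7}
So after constraint 1: D(X) = {1,2,4,5}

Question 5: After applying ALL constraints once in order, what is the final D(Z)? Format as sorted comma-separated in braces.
Answer: {3,4,6}

Derivation:
Constraint 1 (X < U) on D(X)={1,2,4,5,7} D(U)={1,2,3,5,6,7}: X {1,2,4,5,7}->{1,2,4,5}; U {1,2,3,5,6,7}->{2,3,5,6,7}
Constraint 2 (V != X) on D(V)={1,2,3,4,5,7} D(X)={1,2,4,5}: no change
Constraint 3 (U != Z) on D(U)={2,3,5,6,7} D(Z)={2,3,4,6}: no change
Constraint 4 (X + U = Z) on D(X)={1,2,4,5} D(U)={2,3,5,6,7} D(Z)={2,3,4,6}: X {1,2,4,5}->{1,2,4}; U {2,3,5,6,7}->{2,3,5}; Z {2,3,4,6}->{3,4,6}
So after all 4 constraints: D(Z) = {3,4,6}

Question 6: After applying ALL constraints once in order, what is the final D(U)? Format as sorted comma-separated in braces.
Answer: {2,3,5}

Derivation:
Constraint 1 (X < U) on D(X)={1,2,4,5,7} D(U)={1,2,3,5,6,7}: X {1,2,4,5,7}->{1,2,4,5}; U {1,2,3,5,6,7}->{2,3,5,6,7}
Constraint 2 (V != X) on D(V)={1,2,3,4,5,7} D(X)={1,2,4,5}: no change
Constraint 3 (U != Z) on D(U)={2,3,5,6,7} D(Z)={2,3,4,6}: no change
Constraint 4 (X + U = Z) on D(X)={1,2,4,5} D(U)={2,3,5,6,7} D(Z)={2,3,4,6}: X {1,2,4,5}->{1,2,4}; U {2,3,5,6,7}->{2,3,5}; Z {2,3,4,6}->{3,4,6}
So after all 4 constraints: D(U) = {2,3,5}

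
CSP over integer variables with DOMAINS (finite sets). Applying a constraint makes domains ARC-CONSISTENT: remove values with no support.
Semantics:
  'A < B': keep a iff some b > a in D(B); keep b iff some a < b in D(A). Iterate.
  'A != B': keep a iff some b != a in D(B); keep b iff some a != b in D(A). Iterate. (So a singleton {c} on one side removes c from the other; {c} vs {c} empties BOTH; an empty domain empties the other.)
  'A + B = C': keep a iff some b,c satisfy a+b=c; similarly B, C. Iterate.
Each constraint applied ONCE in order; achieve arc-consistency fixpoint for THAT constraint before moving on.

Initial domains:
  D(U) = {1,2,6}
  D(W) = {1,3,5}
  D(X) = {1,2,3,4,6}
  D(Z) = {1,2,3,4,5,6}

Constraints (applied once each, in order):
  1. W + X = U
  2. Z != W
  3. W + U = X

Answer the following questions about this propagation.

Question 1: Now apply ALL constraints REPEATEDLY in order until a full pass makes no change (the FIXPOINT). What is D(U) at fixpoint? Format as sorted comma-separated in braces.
Answer: {}

Derivation:
pass 0 (initial): D(U)={1,2,6}
pass 1: U {1,2,6}->{2}; W {1,3,5}->{1}; X {1,2,3,4,6}->{3}
pass 2: U {2}->{}; W {1}->{}; X {3}->{}; Z {1,2,3,4,5,6}->{}
pass 3: no change
Fixpoint after 3 passes: D(U) = {}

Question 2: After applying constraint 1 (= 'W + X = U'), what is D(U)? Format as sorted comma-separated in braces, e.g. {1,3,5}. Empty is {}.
Answer: {2,6}

Derivation:
Constraint 1 (W + X = U) on D(W)={1,3,5} D(X)={1,2,3,4,6} D(U)={1,2,6}: X {1,2,3,4,6}->{1,3}; U {1,2,6}->{2,6}
So after constraint 1: D(U) = {2,6}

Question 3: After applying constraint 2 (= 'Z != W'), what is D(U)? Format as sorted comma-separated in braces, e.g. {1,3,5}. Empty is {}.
Answer: {2,6}

Derivation:
Constraint 1 (W + X = U) on D(W)={1,3,5} D(X)={1,2,3,4,6} D(U)={1,2,6}: X {1,2,3,4,6}->{1,3}; U {1,2,6}->{2,6}
Constraint 2 (Z != W) on D(Z)={1,2,3,4,5,6} D(W)={1,3,5}: no change
So after constraint 2: D(U) = {2,6}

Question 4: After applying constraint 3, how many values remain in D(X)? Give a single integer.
Answer: 1

Derivation:
Constraint 1 (W + X = U) on D(W)={1,3,5} D(X)={1,2,3,4,6} D(U)={1,2,6}: X {1,2,3,4,6}->{1,3}; U {1,2,6}->{2,6}
Constraint 2 (Z != W) on D(Z)={1,2,3,4,5,6} D(W)={1,3,5}: no change
Constraint 3 (W + U = X) on D(W)={1,3,5} D(U)={2,6} D(X)={1,3}: W {1,3,5}->{1}; U {2,6}->{2}; X {1,3}->{3}
So after constraint 3: D(X)={3}, size = 1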